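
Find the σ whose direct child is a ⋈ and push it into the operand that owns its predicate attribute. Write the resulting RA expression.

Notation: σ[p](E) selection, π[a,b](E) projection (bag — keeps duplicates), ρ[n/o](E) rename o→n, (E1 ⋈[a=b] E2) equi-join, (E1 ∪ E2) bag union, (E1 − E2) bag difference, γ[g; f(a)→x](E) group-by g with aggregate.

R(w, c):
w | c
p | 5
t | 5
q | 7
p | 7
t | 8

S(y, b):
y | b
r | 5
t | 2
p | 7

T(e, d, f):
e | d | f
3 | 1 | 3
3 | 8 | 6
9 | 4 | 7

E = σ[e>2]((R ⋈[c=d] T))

σ filters on e, owned by the right side.
E' = (R ⋈[c=d] σ[e>2](T))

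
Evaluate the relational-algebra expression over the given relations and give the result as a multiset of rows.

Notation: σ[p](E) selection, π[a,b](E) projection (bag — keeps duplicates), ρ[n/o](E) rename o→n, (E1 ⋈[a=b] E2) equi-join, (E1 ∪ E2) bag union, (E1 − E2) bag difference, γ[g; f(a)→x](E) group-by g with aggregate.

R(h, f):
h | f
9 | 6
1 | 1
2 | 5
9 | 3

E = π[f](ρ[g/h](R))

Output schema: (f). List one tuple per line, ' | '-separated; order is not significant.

Stepwise |·|:
  R → 4
  ρ[g/h](R) → 4
  π[f](ρ[g/h](R)) → 4

== RESULT ==
f
1
3
5
6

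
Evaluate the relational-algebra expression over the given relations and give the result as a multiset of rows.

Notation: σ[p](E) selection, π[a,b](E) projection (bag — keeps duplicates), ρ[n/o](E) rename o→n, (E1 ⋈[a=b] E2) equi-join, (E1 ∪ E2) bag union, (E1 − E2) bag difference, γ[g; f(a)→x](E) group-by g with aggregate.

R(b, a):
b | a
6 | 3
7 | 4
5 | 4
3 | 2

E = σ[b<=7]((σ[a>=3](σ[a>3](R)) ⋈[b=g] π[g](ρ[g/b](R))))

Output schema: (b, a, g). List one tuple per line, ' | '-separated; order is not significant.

Stepwise |·|:
  R → 4
  σ[a>3](R) → 2
  σ[a>=3](σ[a>3](R)) → 2
  R → 4
  ρ[g/b](R) → 4
  π[g](ρ[g/b](R)) → 4
  (σ[a>=3](σ[a>3](R)) ⋈[b=g] π[g](ρ[g/b](R))) → 2
  σ[b<=7]((σ[a>=3](σ[a>3](R)) ⋈[b=g] π[g](ρ[g/b](R)))) → 2

== RESULT ==
b | a | g
5 | 4 | 5
7 | 4 | 7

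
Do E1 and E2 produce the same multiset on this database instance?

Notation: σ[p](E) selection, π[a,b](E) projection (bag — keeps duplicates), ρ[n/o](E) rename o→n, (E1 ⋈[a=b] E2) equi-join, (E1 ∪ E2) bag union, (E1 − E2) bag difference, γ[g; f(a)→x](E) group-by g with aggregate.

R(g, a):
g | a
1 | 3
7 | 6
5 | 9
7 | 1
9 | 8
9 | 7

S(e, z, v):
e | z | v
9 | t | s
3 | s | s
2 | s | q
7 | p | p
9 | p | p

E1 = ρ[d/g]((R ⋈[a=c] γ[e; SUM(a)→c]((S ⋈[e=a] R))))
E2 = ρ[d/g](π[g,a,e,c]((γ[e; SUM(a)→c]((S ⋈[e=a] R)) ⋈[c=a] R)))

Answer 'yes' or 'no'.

E1 per-node cardinality:
  R → 6
  S → 5
  R → 6
  (S ⋈[e=a] R) → 4
  γ[e; SUM(a)→c]((S ⋈[e=a] R)) → 3
  (R ⋈[a=c] γ[e; SUM(a)→c]((S ⋈[e=a] R))) → 2
  ρ[d/g]((R ⋈[a=c] γ[e; SUM(a)→c]((S ⋈[e=a] R)))) → 2
E2 per-node cardinality:
  S → 5
  R → 6
  (S ⋈[e=a] R) → 4
  γ[e; SUM(a)→c]((S ⋈[e=a] R)) → 3
  R → 6
  (γ[e; SUM(a)→c]((S ⋈[e=a] R)) ⋈[c=a] R) → 2
  π[g,a,e,c]((γ[e; SUM(a)→c]((S ⋈[e=a] R)) ⋈[c=a] R)) → 2
  ρ[d/g](π[g,a,e,c]((γ[e; SUM(a)→c]((S ⋈[e=a] R)) ⋈[c=a] R))) → 2

E1 and E2 produce the same multiset:
d | a | e | c
1 | 3 | 3 | 3
9 | 7 | 7 | 7

yes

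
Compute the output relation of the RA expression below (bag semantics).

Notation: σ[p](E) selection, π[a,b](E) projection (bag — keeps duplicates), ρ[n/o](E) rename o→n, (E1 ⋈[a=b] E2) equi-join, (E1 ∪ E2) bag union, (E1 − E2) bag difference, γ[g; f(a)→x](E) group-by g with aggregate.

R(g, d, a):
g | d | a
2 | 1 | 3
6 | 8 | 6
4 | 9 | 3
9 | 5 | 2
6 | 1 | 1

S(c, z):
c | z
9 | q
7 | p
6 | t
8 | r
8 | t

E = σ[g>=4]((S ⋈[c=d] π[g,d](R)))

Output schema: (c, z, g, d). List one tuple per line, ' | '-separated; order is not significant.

Stepwise |·|:
  S → 5
  R → 5
  π[g,d](R) → 5
  (S ⋈[c=d] π[g,d](R)) → 3
  σ[g>=4]((S ⋈[c=d] π[g,d](R))) → 3

== RESULT ==
c | z | g | d
8 | r | 6 | 8
8 | t | 6 | 8
9 | q | 4 | 9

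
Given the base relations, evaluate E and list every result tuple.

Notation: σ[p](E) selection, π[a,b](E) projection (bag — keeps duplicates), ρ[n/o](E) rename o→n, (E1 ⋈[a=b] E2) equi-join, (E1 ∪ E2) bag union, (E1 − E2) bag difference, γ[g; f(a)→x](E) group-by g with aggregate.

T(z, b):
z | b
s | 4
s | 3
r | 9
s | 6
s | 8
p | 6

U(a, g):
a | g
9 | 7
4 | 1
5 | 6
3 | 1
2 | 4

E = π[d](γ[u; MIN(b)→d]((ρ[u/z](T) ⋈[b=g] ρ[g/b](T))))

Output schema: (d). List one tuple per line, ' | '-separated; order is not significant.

Per-node cardinality:
  T → 6
  ρ[u/z](T) → 6
  T → 6
  ρ[g/b](T) → 6
  (ρ[u/z](T) ⋈[b=g] ρ[g/b](T)) → 8
  γ[u; MIN(b)→d]((ρ[u/z](T) ⋈[b=g] ρ[g/b](T))) → 3
  π[d](γ[u; MIN(b)→d]((ρ[u/z](T) ⋈[b=g] ρ[g/b](T)))) → 3

== RESULT ==
d
3
6
9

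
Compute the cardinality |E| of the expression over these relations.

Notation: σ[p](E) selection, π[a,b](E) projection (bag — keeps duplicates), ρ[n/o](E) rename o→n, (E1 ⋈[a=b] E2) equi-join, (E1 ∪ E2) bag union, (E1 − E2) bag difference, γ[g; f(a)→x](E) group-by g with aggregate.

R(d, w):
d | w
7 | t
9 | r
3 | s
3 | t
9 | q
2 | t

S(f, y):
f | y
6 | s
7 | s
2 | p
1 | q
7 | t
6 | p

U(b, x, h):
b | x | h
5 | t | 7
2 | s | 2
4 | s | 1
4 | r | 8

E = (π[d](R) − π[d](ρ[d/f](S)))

Subexpression sizes:
  R → 6
  π[d](R) → 6
  S → 6
  ρ[d/f](S) → 6
  π[d](ρ[d/f](S)) → 6
  (π[d](R) − π[d](ρ[d/f](S))) → 4

|E| = 4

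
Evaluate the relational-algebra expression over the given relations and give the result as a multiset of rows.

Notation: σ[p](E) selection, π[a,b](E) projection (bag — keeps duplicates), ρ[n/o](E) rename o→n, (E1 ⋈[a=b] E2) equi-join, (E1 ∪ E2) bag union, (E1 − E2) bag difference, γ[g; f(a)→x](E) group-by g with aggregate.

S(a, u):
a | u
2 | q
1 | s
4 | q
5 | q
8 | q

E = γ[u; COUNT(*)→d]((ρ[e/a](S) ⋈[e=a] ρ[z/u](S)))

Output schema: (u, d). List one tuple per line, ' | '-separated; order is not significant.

Per-node cardinality:
  S → 5
  ρ[e/a](S) → 5
  S → 5
  ρ[z/u](S) → 5
  (ρ[e/a](S) ⋈[e=a] ρ[z/u](S)) → 5
  γ[u; COUNT(*)→d]((ρ[e/a](S) ⋈[e=a] ρ[z/u](S))) → 2

== RESULT ==
u | d
q | 4
s | 1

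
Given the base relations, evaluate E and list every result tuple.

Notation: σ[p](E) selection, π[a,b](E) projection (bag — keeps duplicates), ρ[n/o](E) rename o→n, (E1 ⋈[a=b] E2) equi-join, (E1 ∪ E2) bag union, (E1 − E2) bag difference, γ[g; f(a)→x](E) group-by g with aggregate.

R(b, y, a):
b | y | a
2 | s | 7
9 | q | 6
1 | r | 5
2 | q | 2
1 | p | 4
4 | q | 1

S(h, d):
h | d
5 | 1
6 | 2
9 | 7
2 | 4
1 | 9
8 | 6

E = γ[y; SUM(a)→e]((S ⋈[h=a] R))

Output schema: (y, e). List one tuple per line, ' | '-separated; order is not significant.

Per-node cardinality:
  S → 6
  R → 6
  (S ⋈[h=a] R) → 4
  γ[y; SUM(a)→e]((S ⋈[h=a] R)) → 2

== RESULT ==
y | e
q | 9
r | 5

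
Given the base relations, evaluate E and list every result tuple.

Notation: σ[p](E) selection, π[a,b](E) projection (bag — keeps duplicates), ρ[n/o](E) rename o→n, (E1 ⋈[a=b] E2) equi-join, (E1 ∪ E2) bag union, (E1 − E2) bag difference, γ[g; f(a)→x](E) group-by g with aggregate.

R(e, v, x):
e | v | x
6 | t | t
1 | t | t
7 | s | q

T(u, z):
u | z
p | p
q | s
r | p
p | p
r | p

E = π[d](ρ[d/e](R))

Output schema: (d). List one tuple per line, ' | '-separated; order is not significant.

Subexpression sizes:
  R → 3
  ρ[d/e](R) → 3
  π[d](ρ[d/e](R)) → 3

== RESULT ==
d
1
6
7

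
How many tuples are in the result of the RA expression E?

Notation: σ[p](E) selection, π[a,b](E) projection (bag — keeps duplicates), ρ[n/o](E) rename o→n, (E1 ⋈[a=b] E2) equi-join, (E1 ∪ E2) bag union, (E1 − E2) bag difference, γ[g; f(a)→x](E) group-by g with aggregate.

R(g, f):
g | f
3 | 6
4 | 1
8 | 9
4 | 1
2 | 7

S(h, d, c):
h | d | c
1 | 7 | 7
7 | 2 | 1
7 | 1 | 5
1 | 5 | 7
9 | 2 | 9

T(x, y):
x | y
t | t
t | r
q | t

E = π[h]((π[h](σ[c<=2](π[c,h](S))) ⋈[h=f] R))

Stepwise |·|:
  S → 5
  π[c,h](S) → 5
  σ[c<=2](π[c,h](S)) → 1
  π[h](σ[c<=2](π[c,h](S))) → 1
  R → 5
  (π[h](σ[c<=2](π[c,h](S))) ⋈[h=f] R) → 1
  π[h]((π[h](σ[c<=2](π[c,h](S))) ⋈[h=f] R)) → 1

|E| = 1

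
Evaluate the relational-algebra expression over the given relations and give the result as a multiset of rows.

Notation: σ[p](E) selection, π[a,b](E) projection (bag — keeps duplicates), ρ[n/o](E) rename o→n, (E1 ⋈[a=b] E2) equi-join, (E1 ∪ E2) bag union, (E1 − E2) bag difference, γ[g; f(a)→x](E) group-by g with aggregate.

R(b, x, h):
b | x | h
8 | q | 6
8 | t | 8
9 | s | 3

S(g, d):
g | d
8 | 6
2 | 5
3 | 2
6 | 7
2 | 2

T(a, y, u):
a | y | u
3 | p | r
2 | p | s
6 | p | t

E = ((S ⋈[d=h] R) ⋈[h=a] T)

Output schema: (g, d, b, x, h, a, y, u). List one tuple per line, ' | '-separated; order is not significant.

Subexpression sizes:
  S → 5
  R → 3
  (S ⋈[d=h] R) → 1
  T → 3
  ((S ⋈[d=h] R) ⋈[h=a] T) → 1

== RESULT ==
g | d | b | x | h | a | y | u
8 | 6 | 8 | q | 6 | 6 | p | t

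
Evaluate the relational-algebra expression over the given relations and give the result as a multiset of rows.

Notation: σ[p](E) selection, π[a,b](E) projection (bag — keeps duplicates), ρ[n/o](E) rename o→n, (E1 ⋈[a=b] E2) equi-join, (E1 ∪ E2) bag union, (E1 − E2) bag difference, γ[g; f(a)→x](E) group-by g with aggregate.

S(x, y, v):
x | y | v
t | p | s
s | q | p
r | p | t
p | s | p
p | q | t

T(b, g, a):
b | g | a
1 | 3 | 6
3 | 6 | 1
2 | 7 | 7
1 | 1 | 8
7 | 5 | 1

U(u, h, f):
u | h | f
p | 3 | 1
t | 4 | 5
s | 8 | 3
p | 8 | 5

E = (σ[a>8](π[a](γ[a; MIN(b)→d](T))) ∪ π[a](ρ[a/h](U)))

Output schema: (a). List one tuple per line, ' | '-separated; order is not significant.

Row counts bottom-up:
  T → 5
  γ[a; MIN(b)→d](T) → 4
  π[a](γ[a; MIN(b)→d](T)) → 4
  σ[a>8](π[a](γ[a; MIN(b)→d](T))) → 0
  U → 4
  ρ[a/h](U) → 4
  π[a](ρ[a/h](U)) → 4
  (σ[a>8](π[a](γ[a; MIN(b)→d](T))) ∪ π[a](ρ[a/h](U))) → 4

== RESULT ==
a
3
4
8
8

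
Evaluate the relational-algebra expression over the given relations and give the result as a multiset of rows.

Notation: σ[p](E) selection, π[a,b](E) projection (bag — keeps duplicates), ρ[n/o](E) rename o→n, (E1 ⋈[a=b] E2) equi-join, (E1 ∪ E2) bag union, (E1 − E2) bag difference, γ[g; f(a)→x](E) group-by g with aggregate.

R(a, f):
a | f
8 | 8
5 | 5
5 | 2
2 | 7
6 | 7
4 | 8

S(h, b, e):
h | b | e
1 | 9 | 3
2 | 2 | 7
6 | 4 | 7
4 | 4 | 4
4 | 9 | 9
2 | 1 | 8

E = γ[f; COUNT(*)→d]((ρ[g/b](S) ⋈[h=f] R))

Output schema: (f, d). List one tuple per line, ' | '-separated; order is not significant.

Subexpression sizes:
  S → 6
  ρ[g/b](S) → 6
  R → 6
  (ρ[g/b](S) ⋈[h=f] R) → 2
  γ[f; COUNT(*)→d]((ρ[g/b](S) ⋈[h=f] R)) → 1

== RESULT ==
f | d
2 | 2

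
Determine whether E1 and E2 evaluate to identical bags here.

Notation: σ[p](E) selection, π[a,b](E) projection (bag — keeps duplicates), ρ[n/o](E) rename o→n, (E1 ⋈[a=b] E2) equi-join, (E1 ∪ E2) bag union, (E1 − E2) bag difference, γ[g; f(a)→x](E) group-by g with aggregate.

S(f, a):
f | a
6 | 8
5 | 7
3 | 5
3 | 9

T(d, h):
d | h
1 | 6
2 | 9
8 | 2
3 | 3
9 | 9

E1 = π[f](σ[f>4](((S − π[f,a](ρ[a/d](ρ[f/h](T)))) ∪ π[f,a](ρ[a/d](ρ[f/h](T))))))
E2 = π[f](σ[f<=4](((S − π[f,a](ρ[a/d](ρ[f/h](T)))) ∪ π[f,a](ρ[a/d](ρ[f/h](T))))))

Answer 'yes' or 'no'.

E1 stepwise |·|:
  S → 4
  T → 5
  ρ[f/h](T) → 5
  ρ[a/d](ρ[f/h](T)) → 5
  π[f,a](ρ[a/d](ρ[f/h](T))) → 5
  (S − π[f,a](ρ[a/d](ρ[f/h](T)))) → 4
  T → 5
  ρ[f/h](T) → 5
  ρ[a/d](ρ[f/h](T)) → 5
  π[f,a](ρ[a/d](ρ[f/h](T))) → 5
  ((S − π[f,a](ρ[a/d](ρ[f/h](T)))) ∪ π[f,a](ρ[a/d](ρ[f/h](T)))) → 9
  σ[f>4](((S − π[f,a](ρ[a/d](ρ[f/h](T)))) ∪ π[f,a](ρ[a/d](ρ[f/h](T))))) → 5
  π[f](σ[f>4](((S − π[f,a](ρ[a/d](ρ[f/h](T)))) ∪ π[f,a](ρ[a/d](ρ[f/h](T)))))) → 5
E2 stepwise |·|:
  S → 4
  T → 5
  ρ[f/h](T) → 5
  ρ[a/d](ρ[f/h](T)) → 5
  π[f,a](ρ[a/d](ρ[f/h](T))) → 5
  (S − π[f,a](ρ[a/d](ρ[f/h](T)))) → 4
  T → 5
  ρ[f/h](T) → 5
  ρ[a/d](ρ[f/h](T)) → 5
  π[f,a](ρ[a/d](ρ[f/h](T))) → 5
  ((S − π[f,a](ρ[a/d](ρ[f/h](T)))) ∪ π[f,a](ρ[a/d](ρ[f/h](T)))) → 9
  σ[f<=4](((S − π[f,a](ρ[a/d](ρ[f/h](T)))) ∪ π[f,a](ρ[a/d](ρ[f/h](T))))) → 4
  π[f](σ[f<=4](((S − π[f,a](ρ[a/d](ρ[f/h](T)))) ∪ π[f,a](ρ[a/d](ρ[f/h](T)))))) → 4

E1 result:
f
5
6
6
9
9
E2 result:
f
2
3
3
3
Witness: (6,) appears 2× in E1 but 0× in E2.

no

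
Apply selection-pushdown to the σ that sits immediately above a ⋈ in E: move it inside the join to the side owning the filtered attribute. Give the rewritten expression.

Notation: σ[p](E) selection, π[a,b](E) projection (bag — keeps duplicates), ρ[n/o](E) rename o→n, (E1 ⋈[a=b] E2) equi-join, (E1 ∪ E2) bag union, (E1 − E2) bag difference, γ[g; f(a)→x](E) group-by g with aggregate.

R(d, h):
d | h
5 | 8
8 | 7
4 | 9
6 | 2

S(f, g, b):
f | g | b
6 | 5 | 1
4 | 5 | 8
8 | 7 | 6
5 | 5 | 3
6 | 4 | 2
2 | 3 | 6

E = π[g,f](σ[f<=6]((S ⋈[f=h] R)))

σ filters on f, owned by the left side.
E' = π[g,f]((σ[f<=6](S) ⋈[f=h] R))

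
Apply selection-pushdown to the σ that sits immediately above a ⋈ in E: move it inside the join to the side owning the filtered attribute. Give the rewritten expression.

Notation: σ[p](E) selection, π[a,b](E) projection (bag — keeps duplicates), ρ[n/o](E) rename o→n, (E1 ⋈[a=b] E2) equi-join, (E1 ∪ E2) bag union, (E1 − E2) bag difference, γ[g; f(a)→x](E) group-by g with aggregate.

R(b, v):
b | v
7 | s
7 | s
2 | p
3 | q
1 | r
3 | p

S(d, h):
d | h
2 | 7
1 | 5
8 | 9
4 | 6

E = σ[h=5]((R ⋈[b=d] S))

σ filters on h, owned by the right side.
E' = (R ⋈[b=d] σ[h=5](S))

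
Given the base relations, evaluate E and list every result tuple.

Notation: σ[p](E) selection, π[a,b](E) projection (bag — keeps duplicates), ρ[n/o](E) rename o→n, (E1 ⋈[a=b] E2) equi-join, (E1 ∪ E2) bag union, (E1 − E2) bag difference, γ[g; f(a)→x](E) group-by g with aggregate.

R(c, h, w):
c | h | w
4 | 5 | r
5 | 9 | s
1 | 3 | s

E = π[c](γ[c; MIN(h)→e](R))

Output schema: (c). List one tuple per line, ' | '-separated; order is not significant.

Row counts bottom-up:
  R → 3
  γ[c; MIN(h)→e](R) → 3
  π[c](γ[c; MIN(h)→e](R)) → 3

== RESULT ==
c
1
4
5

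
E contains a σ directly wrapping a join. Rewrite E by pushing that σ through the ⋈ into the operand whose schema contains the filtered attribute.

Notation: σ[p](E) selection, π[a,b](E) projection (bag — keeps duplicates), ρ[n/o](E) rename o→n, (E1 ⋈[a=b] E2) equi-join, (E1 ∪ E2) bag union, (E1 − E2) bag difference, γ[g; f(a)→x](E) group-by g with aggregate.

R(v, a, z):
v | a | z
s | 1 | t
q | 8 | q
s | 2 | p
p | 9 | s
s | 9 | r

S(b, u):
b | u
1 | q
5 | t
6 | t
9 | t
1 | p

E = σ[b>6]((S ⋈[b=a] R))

σ filters on b, owned by the left side.
E' = (σ[b>6](S) ⋈[b=a] R)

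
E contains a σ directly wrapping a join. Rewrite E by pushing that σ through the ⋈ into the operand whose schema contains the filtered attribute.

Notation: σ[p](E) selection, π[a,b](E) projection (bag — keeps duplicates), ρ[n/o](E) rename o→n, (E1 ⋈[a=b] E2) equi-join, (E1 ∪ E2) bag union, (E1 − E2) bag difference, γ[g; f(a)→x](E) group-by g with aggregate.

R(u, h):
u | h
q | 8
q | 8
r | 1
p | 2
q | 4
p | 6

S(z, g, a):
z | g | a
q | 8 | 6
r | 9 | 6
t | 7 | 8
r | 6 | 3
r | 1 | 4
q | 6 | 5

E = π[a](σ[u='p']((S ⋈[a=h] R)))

σ filters on u, owned by the right side.
E' = π[a]((S ⋈[a=h] σ[u='p'](R)))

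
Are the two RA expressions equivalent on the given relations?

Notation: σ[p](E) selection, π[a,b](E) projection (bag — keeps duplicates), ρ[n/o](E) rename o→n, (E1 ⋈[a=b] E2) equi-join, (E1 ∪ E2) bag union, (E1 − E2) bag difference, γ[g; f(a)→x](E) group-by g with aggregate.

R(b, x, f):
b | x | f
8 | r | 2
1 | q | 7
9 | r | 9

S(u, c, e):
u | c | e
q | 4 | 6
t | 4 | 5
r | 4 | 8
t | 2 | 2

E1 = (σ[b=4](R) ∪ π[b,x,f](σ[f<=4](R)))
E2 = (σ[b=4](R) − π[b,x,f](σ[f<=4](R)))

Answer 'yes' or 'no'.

E1 stepwise |·|:
  R → 3
  σ[b=4](R) → 0
  R → 3
  σ[f<=4](R) → 1
  π[b,x,f](σ[f<=4](R)) → 1
  (σ[b=4](R) ∪ π[b,x,f](σ[f<=4](R))) → 1
E2 stepwise |·|:
  R → 3
  σ[b=4](R) → 0
  R → 3
  σ[f<=4](R) → 1
  π[b,x,f](σ[f<=4](R)) → 1
  (σ[b=4](R) − π[b,x,f](σ[f<=4](R))) → 0

E1 result:
b | x | f
8 | r | 2
E2 result:
b | x | f
(0 rows)
Witness: (8, 'r', 2) appears 1× in E1 but 0× in E2.

no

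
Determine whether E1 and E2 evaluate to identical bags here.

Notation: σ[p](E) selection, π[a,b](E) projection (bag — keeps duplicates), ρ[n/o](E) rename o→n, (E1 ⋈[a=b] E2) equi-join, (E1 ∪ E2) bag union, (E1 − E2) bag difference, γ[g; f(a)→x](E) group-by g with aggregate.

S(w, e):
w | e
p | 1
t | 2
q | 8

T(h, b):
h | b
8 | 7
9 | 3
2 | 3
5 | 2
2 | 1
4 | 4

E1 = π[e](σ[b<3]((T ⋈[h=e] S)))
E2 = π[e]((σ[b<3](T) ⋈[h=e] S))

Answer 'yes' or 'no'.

E1 subexpression sizes:
  T → 6
  S → 3
  (T ⋈[h=e] S) → 3
  σ[b<3]((T ⋈[h=e] S)) → 1
  π[e](σ[b<3]((T ⋈[h=e] S))) → 1
E2 subexpression sizes:
  T → 6
  σ[b<3](T) → 2
  S → 3
  (σ[b<3](T) ⋈[h=e] S) → 1
  π[e]((σ[b<3](T) ⋈[h=e] S)) → 1

E1 and E2 produce the same multiset:
e
2

yes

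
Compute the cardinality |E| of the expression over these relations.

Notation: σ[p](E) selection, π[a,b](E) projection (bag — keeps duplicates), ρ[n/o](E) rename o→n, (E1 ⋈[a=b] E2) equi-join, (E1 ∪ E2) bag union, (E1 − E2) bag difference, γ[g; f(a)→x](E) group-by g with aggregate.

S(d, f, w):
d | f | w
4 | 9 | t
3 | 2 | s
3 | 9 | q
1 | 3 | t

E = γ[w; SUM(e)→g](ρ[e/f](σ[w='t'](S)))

Row counts bottom-up:
  S → 4
  σ[w='t'](S) → 2
  ρ[e/f](σ[w='t'](S)) → 2
  γ[w; SUM(e)→g](ρ[e/f](σ[w='t'](S))) → 1

|E| = 1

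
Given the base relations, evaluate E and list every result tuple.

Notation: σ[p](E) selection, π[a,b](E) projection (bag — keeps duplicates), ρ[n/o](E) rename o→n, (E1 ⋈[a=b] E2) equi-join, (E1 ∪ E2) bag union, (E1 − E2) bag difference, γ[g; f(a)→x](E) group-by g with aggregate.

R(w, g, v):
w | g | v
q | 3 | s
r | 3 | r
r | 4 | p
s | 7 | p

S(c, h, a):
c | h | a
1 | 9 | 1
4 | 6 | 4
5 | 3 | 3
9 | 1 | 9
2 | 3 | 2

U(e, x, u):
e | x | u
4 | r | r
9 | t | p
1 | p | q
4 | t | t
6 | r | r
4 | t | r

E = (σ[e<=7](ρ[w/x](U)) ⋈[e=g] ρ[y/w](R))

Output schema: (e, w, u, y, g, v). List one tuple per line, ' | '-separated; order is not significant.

Subexpression sizes:
  U → 6
  ρ[w/x](U) → 6
  σ[e<=7](ρ[w/x](U)) → 5
  R → 4
  ρ[y/w](R) → 4
  (σ[e<=7](ρ[w/x](U)) ⋈[e=g] ρ[y/w](R)) → 3

== RESULT ==
e | w | u | y | g | v
4 | r | r | r | 4 | p
4 | t | r | r | 4 | p
4 | t | t | r | 4 | p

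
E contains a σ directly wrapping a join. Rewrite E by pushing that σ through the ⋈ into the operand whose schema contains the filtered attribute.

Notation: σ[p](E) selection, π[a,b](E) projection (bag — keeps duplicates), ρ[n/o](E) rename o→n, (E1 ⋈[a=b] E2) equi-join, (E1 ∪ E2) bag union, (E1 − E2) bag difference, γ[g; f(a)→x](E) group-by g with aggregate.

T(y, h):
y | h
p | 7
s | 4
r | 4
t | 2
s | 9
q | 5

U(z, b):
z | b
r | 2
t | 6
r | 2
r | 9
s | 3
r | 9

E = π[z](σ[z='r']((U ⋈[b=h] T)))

σ filters on z, owned by the left side.
E' = π[z]((σ[z='r'](U) ⋈[b=h] T))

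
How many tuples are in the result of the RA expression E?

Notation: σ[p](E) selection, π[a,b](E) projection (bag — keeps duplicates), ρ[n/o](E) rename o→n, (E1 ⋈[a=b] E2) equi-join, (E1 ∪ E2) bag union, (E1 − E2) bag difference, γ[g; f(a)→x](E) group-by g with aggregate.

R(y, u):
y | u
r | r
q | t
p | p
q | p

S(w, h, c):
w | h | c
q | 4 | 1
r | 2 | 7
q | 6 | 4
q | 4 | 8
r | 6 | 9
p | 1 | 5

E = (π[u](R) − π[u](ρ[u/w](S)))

Subexpression sizes:
  R → 4
  π[u](R) → 4
  S → 6
  ρ[u/w](S) → 6
  π[u](ρ[u/w](S)) → 6
  (π[u](R) − π[u](ρ[u/w](S))) → 2

|E| = 2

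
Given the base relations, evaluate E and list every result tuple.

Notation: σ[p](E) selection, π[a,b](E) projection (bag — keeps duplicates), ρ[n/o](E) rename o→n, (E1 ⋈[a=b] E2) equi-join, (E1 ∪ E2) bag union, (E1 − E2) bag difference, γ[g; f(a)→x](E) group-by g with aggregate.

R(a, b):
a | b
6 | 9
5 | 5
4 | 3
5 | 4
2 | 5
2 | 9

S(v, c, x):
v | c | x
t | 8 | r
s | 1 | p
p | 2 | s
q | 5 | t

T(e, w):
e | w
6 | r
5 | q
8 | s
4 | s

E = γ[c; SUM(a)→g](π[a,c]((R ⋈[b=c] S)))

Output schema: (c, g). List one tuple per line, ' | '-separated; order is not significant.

Row counts bottom-up:
  R → 6
  S → 4
  (R ⋈[b=c] S) → 2
  π[a,c]((R ⋈[b=c] S)) → 2
  γ[c; SUM(a)→g](π[a,c]((R ⋈[b=c] S))) → 1

== RESULT ==
c | g
5 | 7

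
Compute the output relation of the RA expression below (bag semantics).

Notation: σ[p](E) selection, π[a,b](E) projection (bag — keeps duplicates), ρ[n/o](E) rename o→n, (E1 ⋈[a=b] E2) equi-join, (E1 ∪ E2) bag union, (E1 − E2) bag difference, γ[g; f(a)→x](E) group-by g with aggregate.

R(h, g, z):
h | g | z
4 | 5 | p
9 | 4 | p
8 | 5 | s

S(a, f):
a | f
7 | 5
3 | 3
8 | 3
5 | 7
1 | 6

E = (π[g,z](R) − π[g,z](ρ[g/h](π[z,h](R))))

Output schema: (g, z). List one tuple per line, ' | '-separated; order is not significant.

Per-node cardinality:
  R → 3
  π[g,z](R) → 3
  R → 3
  π[z,h](R) → 3
  ρ[g/h](π[z,h](R)) → 3
  π[g,z](ρ[g/h](π[z,h](R))) → 3
  (π[g,z](R) − π[g,z](ρ[g/h](π[z,h](R)))) → 2

== RESULT ==
g | z
5 | p
5 | s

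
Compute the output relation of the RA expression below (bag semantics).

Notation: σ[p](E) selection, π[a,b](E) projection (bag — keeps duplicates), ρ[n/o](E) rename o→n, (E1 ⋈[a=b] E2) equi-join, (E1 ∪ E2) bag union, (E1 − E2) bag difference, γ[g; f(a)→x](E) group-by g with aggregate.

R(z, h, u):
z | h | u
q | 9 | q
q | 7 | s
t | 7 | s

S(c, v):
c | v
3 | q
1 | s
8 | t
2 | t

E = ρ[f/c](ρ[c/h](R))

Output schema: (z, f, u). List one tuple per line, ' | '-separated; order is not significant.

Stepwise |·|:
  R → 3
  ρ[c/h](R) → 3
  ρ[f/c](ρ[c/h](R)) → 3

== RESULT ==
z | f | u
q | 7 | s
q | 9 | q
t | 7 | s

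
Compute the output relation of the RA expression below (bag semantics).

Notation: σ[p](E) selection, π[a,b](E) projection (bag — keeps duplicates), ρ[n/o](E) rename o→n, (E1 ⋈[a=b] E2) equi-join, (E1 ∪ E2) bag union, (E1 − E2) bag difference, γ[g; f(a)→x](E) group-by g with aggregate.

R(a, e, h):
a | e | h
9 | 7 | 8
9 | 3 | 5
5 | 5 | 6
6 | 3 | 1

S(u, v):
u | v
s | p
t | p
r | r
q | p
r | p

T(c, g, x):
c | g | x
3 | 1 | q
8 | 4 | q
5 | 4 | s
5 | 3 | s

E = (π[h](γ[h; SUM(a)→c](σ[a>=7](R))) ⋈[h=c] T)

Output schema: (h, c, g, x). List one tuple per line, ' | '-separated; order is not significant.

Row counts bottom-up:
  R → 4
  σ[a>=7](R) → 2
  γ[h; SUM(a)→c](σ[a>=7](R)) → 2
  π[h](γ[h; SUM(a)→c](σ[a>=7](R))) → 2
  T → 4
  (π[h](γ[h; SUM(a)→c](σ[a>=7](R))) ⋈[h=c] T) → 3

== RESULT ==
h | c | g | x
5 | 5 | 3 | s
5 | 5 | 4 | s
8 | 8 | 4 | q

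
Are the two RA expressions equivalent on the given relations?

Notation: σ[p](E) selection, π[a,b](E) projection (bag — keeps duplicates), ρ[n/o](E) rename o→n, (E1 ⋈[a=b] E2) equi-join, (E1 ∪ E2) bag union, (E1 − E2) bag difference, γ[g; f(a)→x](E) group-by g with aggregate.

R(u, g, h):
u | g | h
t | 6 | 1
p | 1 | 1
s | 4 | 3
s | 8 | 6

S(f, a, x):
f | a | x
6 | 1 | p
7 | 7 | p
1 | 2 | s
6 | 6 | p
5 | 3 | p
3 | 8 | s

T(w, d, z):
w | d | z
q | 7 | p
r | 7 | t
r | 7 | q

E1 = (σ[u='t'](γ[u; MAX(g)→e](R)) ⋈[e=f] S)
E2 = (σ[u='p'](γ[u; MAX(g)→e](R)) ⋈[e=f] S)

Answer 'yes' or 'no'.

E1 subexpression sizes:
  R → 4
  γ[u; MAX(g)→e](R) → 3
  σ[u='t'](γ[u; MAX(g)→e](R)) → 1
  S → 6
  (σ[u='t'](γ[u; MAX(g)→e](R)) ⋈[e=f] S) → 2
E2 subexpression sizes:
  R → 4
  γ[u; MAX(g)→e](R) → 3
  σ[u='p'](γ[u; MAX(g)→e](R)) → 1
  S → 6
  (σ[u='p'](γ[u; MAX(g)→e](R)) ⋈[e=f] S) → 1

E1 result:
u | e | f | a | x
t | 6 | 6 | 1 | p
t | 6 | 6 | 6 | p
E2 result:
u | e | f | a | x
p | 1 | 1 | 2 | s
Witness: ('t', 6, 6, 6, 'p') appears 1× in E1 but 0× in E2.

no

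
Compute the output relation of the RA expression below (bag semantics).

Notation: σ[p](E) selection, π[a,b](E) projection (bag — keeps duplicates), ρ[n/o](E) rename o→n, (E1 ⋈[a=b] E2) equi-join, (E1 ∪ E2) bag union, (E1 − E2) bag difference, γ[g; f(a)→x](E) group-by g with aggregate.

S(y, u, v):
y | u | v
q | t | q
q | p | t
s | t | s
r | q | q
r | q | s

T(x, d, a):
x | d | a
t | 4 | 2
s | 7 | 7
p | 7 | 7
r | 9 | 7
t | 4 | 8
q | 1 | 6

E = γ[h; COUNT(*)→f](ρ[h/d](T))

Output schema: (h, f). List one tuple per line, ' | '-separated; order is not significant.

Subexpression sizes:
  T → 6
  ρ[h/d](T) → 6
  γ[h; COUNT(*)→f](ρ[h/d](T)) → 4

== RESULT ==
h | f
1 | 1
4 | 2
7 | 2
9 | 1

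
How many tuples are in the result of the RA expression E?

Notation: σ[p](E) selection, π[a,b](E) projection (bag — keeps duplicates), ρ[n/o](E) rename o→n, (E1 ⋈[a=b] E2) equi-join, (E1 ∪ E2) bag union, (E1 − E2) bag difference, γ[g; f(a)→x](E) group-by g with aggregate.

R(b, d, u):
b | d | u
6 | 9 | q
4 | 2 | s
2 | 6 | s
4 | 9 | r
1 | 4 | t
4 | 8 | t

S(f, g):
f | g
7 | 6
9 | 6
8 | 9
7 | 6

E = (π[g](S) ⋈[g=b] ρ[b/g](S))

Row counts bottom-up:
  S → 4
  π[g](S) → 4
  S → 4
  ρ[b/g](S) → 4
  (π[g](S) ⋈[g=b] ρ[b/g](S)) → 10

|E| = 10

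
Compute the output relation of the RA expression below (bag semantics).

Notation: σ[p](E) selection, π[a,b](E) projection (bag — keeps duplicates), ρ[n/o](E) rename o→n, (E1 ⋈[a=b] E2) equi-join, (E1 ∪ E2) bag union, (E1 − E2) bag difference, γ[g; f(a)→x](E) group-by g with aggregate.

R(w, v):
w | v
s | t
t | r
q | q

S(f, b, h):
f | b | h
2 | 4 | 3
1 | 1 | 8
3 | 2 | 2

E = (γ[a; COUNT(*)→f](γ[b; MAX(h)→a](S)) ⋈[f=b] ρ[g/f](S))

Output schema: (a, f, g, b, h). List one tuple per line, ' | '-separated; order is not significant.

Stepwise |·|:
  S → 3
  γ[b; MAX(h)→a](S) → 3
  γ[a; COUNT(*)→f](γ[b; MAX(h)→a](S)) → 3
  S → 3
  ρ[g/f](S) → 3
  (γ[a; COUNT(*)→f](γ[b; MAX(h)→a](S)) ⋈[f=b] ρ[g/f](S)) → 3

== RESULT ==
a | f | g | b | h
2 | 1 | 1 | 1 | 8
3 | 1 | 1 | 1 | 8
8 | 1 | 1 | 1 | 8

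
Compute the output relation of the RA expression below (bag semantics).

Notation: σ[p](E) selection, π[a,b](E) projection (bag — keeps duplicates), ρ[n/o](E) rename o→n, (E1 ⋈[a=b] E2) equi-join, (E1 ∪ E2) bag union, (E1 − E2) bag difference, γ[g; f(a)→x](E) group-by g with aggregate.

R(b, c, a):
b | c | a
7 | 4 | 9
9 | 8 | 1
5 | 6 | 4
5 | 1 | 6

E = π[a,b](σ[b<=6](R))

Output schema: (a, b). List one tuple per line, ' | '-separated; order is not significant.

Stepwise |·|:
  R → 4
  σ[b<=6](R) → 2
  π[a,b](σ[b<=6](R)) → 2

== RESULT ==
a | b
4 | 5
6 | 5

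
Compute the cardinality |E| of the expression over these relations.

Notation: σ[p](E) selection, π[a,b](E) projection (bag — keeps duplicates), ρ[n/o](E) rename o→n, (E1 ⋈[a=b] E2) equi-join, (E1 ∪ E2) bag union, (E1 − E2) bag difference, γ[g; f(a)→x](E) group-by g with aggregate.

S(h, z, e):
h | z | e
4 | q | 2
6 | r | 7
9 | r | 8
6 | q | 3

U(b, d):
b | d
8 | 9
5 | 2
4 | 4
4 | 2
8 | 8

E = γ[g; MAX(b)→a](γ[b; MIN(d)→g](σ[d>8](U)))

Per-node cardinality:
  U → 5
  σ[d>8](U) → 1
  γ[b; MIN(d)→g](σ[d>8](U)) → 1
  γ[g; MAX(b)→a](γ[b; MIN(d)→g](σ[d>8](U))) → 1

|E| = 1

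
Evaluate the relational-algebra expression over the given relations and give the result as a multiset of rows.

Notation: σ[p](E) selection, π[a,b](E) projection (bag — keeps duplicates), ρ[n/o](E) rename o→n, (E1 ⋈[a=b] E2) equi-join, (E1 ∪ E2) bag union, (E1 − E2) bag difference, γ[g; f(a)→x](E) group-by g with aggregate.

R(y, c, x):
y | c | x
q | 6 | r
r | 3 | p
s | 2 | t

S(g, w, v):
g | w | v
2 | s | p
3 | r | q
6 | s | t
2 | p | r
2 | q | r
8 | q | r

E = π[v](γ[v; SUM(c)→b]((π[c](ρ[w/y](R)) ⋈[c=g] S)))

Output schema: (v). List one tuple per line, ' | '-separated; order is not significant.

Row counts bottom-up:
  R → 3
  ρ[w/y](R) → 3
  π[c](ρ[w/y](R)) → 3
  S → 6
  (π[c](ρ[w/y](R)) ⋈[c=g] S) → 5
  γ[v; SUM(c)→b]((π[c](ρ[w/y](R)) ⋈[c=g] S)) → 4
  π[v](γ[v; SUM(c)→b]((π[c](ρ[w/y](R)) ⋈[c=g] S))) → 4

== RESULT ==
v
p
q
r
t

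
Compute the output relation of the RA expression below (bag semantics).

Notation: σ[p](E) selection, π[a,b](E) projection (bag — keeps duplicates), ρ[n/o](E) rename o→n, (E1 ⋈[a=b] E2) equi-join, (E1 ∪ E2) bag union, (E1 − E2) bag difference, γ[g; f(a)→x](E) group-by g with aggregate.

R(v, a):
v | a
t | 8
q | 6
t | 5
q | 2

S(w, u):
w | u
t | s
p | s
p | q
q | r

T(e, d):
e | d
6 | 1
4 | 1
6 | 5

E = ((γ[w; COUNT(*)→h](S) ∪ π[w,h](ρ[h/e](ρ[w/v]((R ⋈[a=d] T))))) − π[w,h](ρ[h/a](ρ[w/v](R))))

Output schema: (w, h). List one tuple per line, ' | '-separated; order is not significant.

Stepwise |·|:
  S → 4
  γ[w; COUNT(*)→h](S) → 3
  R → 4
  T → 3
  (R ⋈[a=d] T) → 1
  ρ[w/v]((R ⋈[a=d] T)) → 1
  ρ[h/e](ρ[w/v]((R ⋈[a=d] T))) → 1
  π[w,h](ρ[h/e](ρ[w/v]((R ⋈[a=d] T)))) → 1
  (γ[w; COUNT(*)→h](S) ∪ π[w,h](ρ[h/e](ρ[w/v]((R ⋈[a=d] T))))) → 4
  R → 4
  ρ[w/v](R) → 4
  ρ[h/a](ρ[w/v](R)) → 4
  π[w,h](ρ[h/a](ρ[w/v](R))) → 4
  ((γ[w; COUNT(*)→h](S) ∪ π[w,h](ρ[h/e](ρ[w/v]((R ⋈[a=d] T))))) − π[w,h](ρ[h/a](ρ[w/v](R)))) → 4

== RESULT ==
w | h
p | 2
q | 1
t | 1
t | 6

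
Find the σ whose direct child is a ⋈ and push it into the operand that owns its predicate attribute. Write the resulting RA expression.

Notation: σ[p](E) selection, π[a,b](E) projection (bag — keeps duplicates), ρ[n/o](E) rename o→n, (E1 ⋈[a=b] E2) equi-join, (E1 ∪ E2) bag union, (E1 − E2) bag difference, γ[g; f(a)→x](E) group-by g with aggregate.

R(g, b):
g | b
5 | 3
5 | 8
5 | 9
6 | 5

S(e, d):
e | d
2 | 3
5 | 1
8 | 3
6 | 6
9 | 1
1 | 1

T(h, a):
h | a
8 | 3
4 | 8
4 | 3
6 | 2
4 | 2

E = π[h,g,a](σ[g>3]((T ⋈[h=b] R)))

σ filters on g, owned by the right side.
E' = π[h,g,a]((T ⋈[h=b] σ[g>3](R)))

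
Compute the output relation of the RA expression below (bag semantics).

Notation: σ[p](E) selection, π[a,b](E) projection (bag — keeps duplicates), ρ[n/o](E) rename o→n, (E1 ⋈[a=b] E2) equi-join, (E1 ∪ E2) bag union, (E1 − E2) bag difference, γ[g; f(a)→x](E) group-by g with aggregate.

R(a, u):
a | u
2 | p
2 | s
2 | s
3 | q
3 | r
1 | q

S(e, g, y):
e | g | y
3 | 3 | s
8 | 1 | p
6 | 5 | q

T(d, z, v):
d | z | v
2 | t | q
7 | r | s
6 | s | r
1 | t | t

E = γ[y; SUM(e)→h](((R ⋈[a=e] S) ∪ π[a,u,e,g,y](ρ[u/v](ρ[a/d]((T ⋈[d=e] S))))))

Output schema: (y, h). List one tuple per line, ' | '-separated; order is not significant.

Subexpression sizes:
  R → 6
  S → 3
  (R ⋈[a=e] S) → 2
  T → 4
  S → 3
  (T ⋈[d=e] S) → 1
  ρ[a/d]((T ⋈[d=e] S)) → 1
  ρ[u/v](ρ[a/d]((T ⋈[d=e] S))) → 1
  π[a,u,e,g,y](ρ[u/v](ρ[a/d]((T ⋈[d=e] S)))) → 1
  ((R ⋈[a=e] S) ∪ π[a,u,e,g,y](ρ[u/v](ρ[a/d]((T ⋈[d=e] S))))) → 3
  γ[y; SUM(e)→h](((R ⋈[a=e] S) ∪ π[a,u,e,g,y](ρ[u/v](ρ[a/d]((T ⋈[d=e] S)))))) → 2

== RESULT ==
y | h
q | 6
s | 6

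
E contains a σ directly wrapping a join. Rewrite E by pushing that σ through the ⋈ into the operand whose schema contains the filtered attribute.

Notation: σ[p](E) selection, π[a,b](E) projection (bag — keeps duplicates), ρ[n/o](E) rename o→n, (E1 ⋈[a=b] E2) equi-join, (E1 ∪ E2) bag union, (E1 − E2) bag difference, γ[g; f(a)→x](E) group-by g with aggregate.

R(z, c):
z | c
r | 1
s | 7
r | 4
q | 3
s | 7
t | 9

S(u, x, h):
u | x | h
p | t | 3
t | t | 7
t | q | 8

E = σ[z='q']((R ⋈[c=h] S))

σ filters on z, owned by the left side.
E' = (σ[z='q'](R) ⋈[c=h] S)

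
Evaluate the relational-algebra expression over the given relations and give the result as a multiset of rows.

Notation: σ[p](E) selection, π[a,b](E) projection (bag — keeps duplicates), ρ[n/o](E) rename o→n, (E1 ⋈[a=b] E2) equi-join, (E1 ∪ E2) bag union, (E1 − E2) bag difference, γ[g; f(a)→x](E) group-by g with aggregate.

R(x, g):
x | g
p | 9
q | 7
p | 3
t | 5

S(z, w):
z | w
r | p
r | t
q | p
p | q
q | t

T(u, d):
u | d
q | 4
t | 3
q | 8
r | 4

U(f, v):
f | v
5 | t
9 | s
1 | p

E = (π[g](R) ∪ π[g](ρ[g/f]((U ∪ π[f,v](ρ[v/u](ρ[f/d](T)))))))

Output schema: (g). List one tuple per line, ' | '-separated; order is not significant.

Per-node cardinality:
  R → 4
  π[g](R) → 4
  U → 3
  T → 4
  ρ[f/d](T) → 4
  ρ[v/u](ρ[f/d](T)) → 4
  π[f,v](ρ[v/u](ρ[f/d](T))) → 4
  (U ∪ π[f,v](ρ[v/u](ρ[f/d](T)))) → 7
  ρ[g/f]((U ∪ π[f,v](ρ[v/u](ρ[f/d](T))))) → 7
  π[g](ρ[g/f]((U ∪ π[f,v](ρ[v/u](ρ[f/d](T)))))) → 7
  (π[g](R) ∪ π[g](ρ[g/f]((U ∪ π[f,v](ρ[v/u](ρ[f/d](T))))))) → 11

== RESULT ==
g
1
3
3
4
4
5
5
7
8
9
9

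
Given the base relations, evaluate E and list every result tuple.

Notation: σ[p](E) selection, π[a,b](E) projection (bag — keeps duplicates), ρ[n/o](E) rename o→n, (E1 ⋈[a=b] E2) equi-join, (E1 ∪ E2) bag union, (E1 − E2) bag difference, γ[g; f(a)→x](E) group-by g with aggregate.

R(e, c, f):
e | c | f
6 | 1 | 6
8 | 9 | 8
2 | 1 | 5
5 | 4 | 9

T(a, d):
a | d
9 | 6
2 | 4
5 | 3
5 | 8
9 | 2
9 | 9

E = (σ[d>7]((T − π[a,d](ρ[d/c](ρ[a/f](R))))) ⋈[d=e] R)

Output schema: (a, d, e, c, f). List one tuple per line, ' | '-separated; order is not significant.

Per-node cardinality:
  T → 6
  R → 4
  ρ[a/f](R) → 4
  ρ[d/c](ρ[a/f](R)) → 4
  π[a,d](ρ[d/c](ρ[a/f](R))) → 4
  (T − π[a,d](ρ[d/c](ρ[a/f](R)))) → 6
  σ[d>7]((T − π[a,d](ρ[d/c](ρ[a/f](R))))) → 2
  R → 4
  (σ[d>7]((T − π[a,d](ρ[d/c](ρ[a/f](R))))) ⋈[d=e] R) → 1

== RESULT ==
a | d | e | c | f
5 | 8 | 8 | 9 | 8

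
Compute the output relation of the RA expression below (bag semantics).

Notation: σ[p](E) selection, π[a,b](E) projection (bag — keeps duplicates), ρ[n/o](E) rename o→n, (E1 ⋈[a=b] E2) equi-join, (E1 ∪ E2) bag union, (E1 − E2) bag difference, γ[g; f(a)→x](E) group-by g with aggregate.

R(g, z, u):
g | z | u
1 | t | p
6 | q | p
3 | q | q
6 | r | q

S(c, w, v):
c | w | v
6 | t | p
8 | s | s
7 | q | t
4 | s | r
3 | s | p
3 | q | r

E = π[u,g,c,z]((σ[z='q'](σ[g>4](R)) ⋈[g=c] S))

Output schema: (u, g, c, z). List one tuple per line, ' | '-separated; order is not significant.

Subexpression sizes:
  R → 4
  σ[g>4](R) → 2
  σ[z='q'](σ[g>4](R)) → 1
  S → 6
  (σ[z='q'](σ[g>4](R)) ⋈[g=c] S) → 1
  π[u,g,c,z]((σ[z='q'](σ[g>4](R)) ⋈[g=c] S)) → 1

== RESULT ==
u | g | c | z
p | 6 | 6 | q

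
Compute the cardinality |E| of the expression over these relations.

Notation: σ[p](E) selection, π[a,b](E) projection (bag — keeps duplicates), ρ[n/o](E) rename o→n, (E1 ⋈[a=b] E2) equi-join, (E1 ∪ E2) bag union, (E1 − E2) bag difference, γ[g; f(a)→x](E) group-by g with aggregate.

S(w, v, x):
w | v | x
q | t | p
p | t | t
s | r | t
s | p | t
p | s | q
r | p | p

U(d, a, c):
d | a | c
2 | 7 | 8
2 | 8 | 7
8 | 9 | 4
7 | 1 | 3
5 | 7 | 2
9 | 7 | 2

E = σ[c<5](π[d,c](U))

Per-node cardinality:
  U → 6
  π[d,c](U) → 6
  σ[c<5](π[d,c](U)) → 4

|E| = 4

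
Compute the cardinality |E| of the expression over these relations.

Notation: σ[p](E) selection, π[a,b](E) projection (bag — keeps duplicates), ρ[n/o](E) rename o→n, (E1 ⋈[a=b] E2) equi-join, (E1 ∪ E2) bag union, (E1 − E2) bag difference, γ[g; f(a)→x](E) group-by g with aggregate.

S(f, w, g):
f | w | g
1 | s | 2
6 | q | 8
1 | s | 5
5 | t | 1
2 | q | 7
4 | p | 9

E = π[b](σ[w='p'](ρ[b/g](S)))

Stepwise |·|:
  S → 6
  ρ[b/g](S) → 6
  σ[w='p'](ρ[b/g](S)) → 1
  π[b](σ[w='p'](ρ[b/g](S))) → 1

|E| = 1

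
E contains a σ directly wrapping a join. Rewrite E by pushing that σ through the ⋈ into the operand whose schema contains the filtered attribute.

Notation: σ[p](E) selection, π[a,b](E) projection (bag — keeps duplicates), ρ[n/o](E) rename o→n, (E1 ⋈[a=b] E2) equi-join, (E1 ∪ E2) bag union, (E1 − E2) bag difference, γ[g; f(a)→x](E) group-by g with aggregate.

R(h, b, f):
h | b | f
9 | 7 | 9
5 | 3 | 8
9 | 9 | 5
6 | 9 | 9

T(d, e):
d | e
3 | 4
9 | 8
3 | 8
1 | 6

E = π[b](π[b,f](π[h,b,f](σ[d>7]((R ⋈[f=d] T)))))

σ filters on d, owned by the right side.
E' = π[b](π[b,f](π[h,b,f]((R ⋈[f=d] σ[d>7](T)))))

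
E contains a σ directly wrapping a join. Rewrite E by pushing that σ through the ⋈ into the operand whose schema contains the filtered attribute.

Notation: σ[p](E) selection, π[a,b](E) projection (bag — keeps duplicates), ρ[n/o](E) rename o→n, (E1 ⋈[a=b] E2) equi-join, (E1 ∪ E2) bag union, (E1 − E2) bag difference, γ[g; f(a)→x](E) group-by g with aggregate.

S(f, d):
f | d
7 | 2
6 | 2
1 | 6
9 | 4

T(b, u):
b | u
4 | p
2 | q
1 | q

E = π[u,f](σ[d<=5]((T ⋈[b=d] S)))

σ filters on d, owned by the right side.
E' = π[u,f]((T ⋈[b=d] σ[d<=5](S)))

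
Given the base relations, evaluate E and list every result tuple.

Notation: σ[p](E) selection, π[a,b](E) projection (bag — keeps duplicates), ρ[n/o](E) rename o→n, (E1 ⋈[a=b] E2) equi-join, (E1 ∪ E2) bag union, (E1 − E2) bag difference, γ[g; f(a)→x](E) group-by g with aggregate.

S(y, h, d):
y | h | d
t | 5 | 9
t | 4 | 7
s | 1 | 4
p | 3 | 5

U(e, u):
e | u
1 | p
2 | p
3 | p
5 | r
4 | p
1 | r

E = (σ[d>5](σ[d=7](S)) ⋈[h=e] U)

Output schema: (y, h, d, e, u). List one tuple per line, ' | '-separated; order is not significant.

Subexpression sizes:
  S → 4
  σ[d=7](S) → 1
  σ[d>5](σ[d=7](S)) → 1
  U → 6
  (σ[d>5](σ[d=7](S)) ⋈[h=e] U) → 1

== RESULT ==
y | h | d | e | u
t | 4 | 7 | 4 | p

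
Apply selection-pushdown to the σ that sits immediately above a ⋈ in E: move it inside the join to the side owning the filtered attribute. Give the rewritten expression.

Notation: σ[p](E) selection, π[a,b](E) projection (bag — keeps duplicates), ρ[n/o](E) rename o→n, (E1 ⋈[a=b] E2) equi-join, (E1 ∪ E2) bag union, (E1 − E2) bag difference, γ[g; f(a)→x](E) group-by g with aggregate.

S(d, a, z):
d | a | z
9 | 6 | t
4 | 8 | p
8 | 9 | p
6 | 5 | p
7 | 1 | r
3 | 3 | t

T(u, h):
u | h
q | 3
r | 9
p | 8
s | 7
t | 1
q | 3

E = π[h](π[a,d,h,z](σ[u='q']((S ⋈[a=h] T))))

σ filters on u, owned by the right side.
E' = π[h](π[a,d,h,z]((S ⋈[a=h] σ[u='q'](T))))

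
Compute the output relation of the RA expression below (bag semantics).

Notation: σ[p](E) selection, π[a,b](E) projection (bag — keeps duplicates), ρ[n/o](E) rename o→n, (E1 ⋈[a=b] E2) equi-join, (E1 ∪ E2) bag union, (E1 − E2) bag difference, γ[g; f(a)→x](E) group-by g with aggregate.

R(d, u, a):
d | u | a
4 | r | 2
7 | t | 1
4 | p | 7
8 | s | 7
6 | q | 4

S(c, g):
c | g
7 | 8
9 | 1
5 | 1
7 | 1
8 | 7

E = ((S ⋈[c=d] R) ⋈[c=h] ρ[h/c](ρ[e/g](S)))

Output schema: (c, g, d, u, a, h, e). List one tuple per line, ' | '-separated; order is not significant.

Subexpression sizes:
  S → 5
  R → 5
  (S ⋈[c=d] R) → 3
  S → 5
  ρ[e/g](S) → 5
  ρ[h/c](ρ[e/g](S)) → 5
  ((S ⋈[c=d] R) ⋈[c=h] ρ[h/c](ρ[e/g](S))) → 5

== RESULT ==
c | g | d | u | a | h | e
7 | 1 | 7 | t | 1 | 7 | 1
7 | 1 | 7 | t | 1 | 7 | 8
7 | 8 | 7 | t | 1 | 7 | 1
7 | 8 | 7 | t | 1 | 7 | 8
8 | 7 | 8 | s | 7 | 8 | 7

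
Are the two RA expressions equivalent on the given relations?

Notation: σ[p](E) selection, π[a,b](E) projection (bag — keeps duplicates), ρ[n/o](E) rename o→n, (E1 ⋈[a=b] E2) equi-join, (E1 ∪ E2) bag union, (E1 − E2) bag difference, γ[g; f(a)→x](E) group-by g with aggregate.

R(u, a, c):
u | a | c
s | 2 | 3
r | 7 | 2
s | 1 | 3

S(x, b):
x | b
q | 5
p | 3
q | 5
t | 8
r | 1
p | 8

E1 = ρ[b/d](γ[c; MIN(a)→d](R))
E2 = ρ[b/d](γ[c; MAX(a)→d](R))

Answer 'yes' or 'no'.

E1 row counts bottom-up:
  R → 3
  γ[c; MIN(a)→d](R) → 2
  ρ[b/d](γ[c; MIN(a)→d](R)) → 2
E2 row counts bottom-up:
  R → 3
  γ[c; MAX(a)→d](R) → 2
  ρ[b/d](γ[c; MAX(a)→d](R)) → 2

E1 result:
c | b
2 | 7
3 | 1
E2 result:
c | b
2 | 7
3 | 2
Witness: (3, 1) appears 1× in E1 but 0× in E2.

no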